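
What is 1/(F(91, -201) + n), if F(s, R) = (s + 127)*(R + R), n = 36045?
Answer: -1/51591 ≈ -1.9383e-5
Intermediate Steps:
F(s, R) = 2*R*(127 + s) (F(s, R) = (127 + s)*(2*R) = 2*R*(127 + s))
1/(F(91, -201) + n) = 1/(2*(-201)*(127 + 91) + 36045) = 1/(2*(-201)*218 + 36045) = 1/(-87636 + 36045) = 1/(-51591) = -1/51591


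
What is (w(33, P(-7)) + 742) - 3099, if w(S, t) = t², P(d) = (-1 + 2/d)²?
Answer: -5652596/2401 ≈ -2354.3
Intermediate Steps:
(w(33, P(-7)) + 742) - 3099 = (((-2 - 7)²/(-7)²)² + 742) - 3099 = (((1/49)*(-9)²)² + 742) - 3099 = (((1/49)*81)² + 742) - 3099 = ((81/49)² + 742) - 3099 = (6561/2401 + 742) - 3099 = 1788103/2401 - 3099 = -5652596/2401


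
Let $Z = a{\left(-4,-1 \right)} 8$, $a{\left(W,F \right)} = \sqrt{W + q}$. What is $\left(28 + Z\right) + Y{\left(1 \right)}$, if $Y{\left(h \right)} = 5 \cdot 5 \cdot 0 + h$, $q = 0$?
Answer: $29 + 16 i \approx 29.0 + 16.0 i$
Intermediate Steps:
$a{\left(W,F \right)} = \sqrt{W}$ ($a{\left(W,F \right)} = \sqrt{W + 0} = \sqrt{W}$)
$Z = 16 i$ ($Z = \sqrt{-4} \cdot 8 = 2 i 8 = 16 i \approx 16.0 i$)
$Y{\left(h \right)} = h$ ($Y{\left(h \right)} = 5 \cdot 0 + h = 0 + h = h$)
$\left(28 + Z\right) + Y{\left(1 \right)} = \left(28 + 16 i\right) + 1 = 29 + 16 i$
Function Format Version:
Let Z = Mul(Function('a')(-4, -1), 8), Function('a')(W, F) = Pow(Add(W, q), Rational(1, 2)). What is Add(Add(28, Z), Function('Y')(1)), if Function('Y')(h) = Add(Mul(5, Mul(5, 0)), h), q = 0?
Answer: Add(29, Mul(16, I)) ≈ Add(29.000, Mul(16.000, I))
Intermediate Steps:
Function('a')(W, F) = Pow(W, Rational(1, 2)) (Function('a')(W, F) = Pow(Add(W, 0), Rational(1, 2)) = Pow(W, Rational(1, 2)))
Z = Mul(16, I) (Z = Mul(Pow(-4, Rational(1, 2)), 8) = Mul(Mul(2, I), 8) = Mul(16, I) ≈ Mul(16.000, I))
Function('Y')(h) = h (Function('Y')(h) = Add(Mul(5, 0), h) = Add(0, h) = h)
Add(Add(28, Z), Function('Y')(1)) = Add(Add(28, Mul(16, I)), 1) = Add(29, Mul(16, I))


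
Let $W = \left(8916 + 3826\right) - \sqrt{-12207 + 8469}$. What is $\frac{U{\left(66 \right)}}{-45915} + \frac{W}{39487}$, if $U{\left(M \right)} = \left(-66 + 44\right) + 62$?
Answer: $\frac{116693890}{362609121} - \frac{i \sqrt{3738}}{39487} \approx 0.32182 - 0.0015483 i$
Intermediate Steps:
$W = 12742 - i \sqrt{3738}$ ($W = 12742 - \sqrt{-3738} = 12742 - i \sqrt{3738} \approx 12742.0 - 61.139 i$)
$U{\left(M \right)} = 40$ ($U{\left(M \right)} = -22 + 62 = 40$)
$\frac{U{\left(66 \right)}}{-45915} + \frac{W}{39487} = \frac{40}{-45915} + \frac{12742 - i \sqrt{3738}}{39487} = 40 \left(- \frac{1}{45915}\right) + \left(12742 - i \sqrt{3738}\right) \frac{1}{39487} = - \frac{8}{9183} + \left(\frac{12742}{39487} - \frac{i \sqrt{3738}}{39487}\right) = \frac{116693890}{362609121} - \frac{i \sqrt{3738}}{39487}$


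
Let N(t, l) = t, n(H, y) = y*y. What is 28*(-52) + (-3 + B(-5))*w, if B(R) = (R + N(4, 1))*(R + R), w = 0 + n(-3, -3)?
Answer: -1393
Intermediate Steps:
n(H, y) = y**2
w = 9 (w = 0 + (-3)**2 = 0 + 9 = 9)
B(R) = 2*R*(4 + R) (B(R) = (R + 4)*(R + R) = (4 + R)*(2*R) = 2*R*(4 + R))
28*(-52) + (-3 + B(-5))*w = 28*(-52) + (-3 + 2*(-5)*(4 - 5))*9 = -1456 + (-3 + 2*(-5)*(-1))*9 = -1456 + (-3 + 10)*9 = -1456 + 7*9 = -1456 + 63 = -1393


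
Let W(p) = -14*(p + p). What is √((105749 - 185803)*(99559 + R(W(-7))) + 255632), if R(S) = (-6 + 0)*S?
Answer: 15*I*√35003098 ≈ 88745.0*I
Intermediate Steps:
W(p) = -28*p
R(S) = -6*S
√((105749 - 185803)*(99559 + R(W(-7))) + 255632) = √((105749 - 185803)*(99559 - (-168)*(-7)) + 255632) = √(-80054*(99559 - 6*196) + 255632) = √(-80054*(99559 - 1176) + 255632) = √(-80054*98383 + 255632) = √(-7875952682 + 255632) = √(-7875697050) = 15*I*√35003098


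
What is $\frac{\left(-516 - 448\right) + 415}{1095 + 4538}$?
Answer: $- \frac{549}{5633} \approx -0.097461$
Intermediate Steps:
$\frac{\left(-516 - 448\right) + 415}{1095 + 4538} = \frac{\left(-516 - 448\right) + 415}{5633} = \left(-964 + 415\right) \frac{1}{5633} = \left(-549\right) \frac{1}{5633} = - \frac{549}{5633}$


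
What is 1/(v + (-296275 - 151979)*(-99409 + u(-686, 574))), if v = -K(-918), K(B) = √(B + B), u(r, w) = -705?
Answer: 415523157/18647225352350638109 + I*√51/335650056342311485962 ≈ 2.2283e-11 + 2.1276e-20*I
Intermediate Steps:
K(B) = √2*√B (K(B) = √(2*B) = √2*√B)
v = -6*I*√51 (v = -√2*√(-918) = -√2*3*I*√102 = -6*I*√51 ≈ -42.849*I)
1/(v + (-296275 - 151979)*(-99409 + u(-686, 574))) = 1/(-6*I*√51 + (-296275 - 151979)*(-99409 - 705)) = 1/(-6*I*√51 - 448254*(-100114)) = 1/(-6*I*√51 + 44876500956) = 1/(44876500956 - 6*I*√51)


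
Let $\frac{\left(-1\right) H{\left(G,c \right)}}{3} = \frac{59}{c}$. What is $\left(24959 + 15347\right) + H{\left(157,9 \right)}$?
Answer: $\frac{120859}{3} \approx 40286.0$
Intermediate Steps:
$H{\left(G,c \right)} = - \frac{177}{c}$ ($H{\left(G,c \right)} = - 3 \frac{59}{c} = - \frac{177}{c}$)
$\left(24959 + 15347\right) + H{\left(157,9 \right)} = \left(24959 + 15347\right) - \frac{177}{9} = 40306 - \frac{59}{3} = \frac{120859}{3}$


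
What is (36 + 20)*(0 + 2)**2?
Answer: 224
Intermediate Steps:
(36 + 20)*(0 + 2)**2 = 56*2**2 = 56*4 = 224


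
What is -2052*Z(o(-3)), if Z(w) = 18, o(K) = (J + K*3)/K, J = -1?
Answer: -36936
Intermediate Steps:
o(K) = (-1 + 3*K)/K (o(K) = (-1 + K*3)/K = (-1 + 3*K)/K)
-2052*Z(o(-3)) = -2052*18 = -36936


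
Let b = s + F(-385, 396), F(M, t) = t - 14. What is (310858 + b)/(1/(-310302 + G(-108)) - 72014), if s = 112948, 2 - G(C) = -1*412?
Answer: -131450770944/22316274433 ≈ -5.8904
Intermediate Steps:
F(M, t) = -14 + t
G(C) = 414 (G(C) = 2 - (-1)*412 = 2 - 1*(-412) = 2 + 412 = 414)
b = 113330 (b = 112948 + (-14 + 396) = 112948 + 382 = 113330)
(310858 + b)/(1/(-310302 + G(-108)) - 72014) = (310858 + 113330)/(1/(-310302 + 414) - 72014) = 424188/(1/(-309888) - 72014) = 424188/(-1/309888 - 72014) = 424188/(-22316274433/309888) = 424188*(-309888/22316274433) = -131450770944/22316274433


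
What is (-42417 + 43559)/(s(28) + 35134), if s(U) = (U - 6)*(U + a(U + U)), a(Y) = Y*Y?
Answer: 571/52371 ≈ 0.010903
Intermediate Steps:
a(Y) = Y²
s(U) = (-6 + U)*(U + 4*U²) (s(U) = (U - 6)*(U + (U + U)²) = (-6 + U)*(U + (2*U)²) = (-6 + U)*(U + 4*U²))
(-42417 + 43559)/(s(28) + 35134) = (-42417 + 43559)/(28*(-6 - 23*28 + 4*28²) + 35134) = 1142/(28*(-6 - 644 + 4*784) + 35134) = 1142/(28*(-6 - 644 + 3136) + 35134) = 1142/(28*2486 + 35134) = 1142/(69608 + 35134) = 1142/104742 = 1142*(1/104742) = 571/52371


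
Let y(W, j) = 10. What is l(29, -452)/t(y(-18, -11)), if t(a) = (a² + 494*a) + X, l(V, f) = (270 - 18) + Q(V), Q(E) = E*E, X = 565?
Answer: 1093/5605 ≈ 0.19500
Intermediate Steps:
Q(E) = E²
l(V, f) = 252 + V² (l(V, f) = (270 - 18) + V² = 252 + V²)
t(a) = 565 + a² + 494*a (t(a) = (a² + 494*a) + 565 = 565 + a² + 494*a)
l(29, -452)/t(y(-18, -11)) = (252 + 29²)/(565 + 10² + 494*10) = (252 + 841)/(565 + 100 + 4940) = 1093/5605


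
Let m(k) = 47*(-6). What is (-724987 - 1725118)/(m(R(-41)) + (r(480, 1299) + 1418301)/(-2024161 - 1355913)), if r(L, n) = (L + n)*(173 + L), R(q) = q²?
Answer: 4140768103885/477880428 ≈ 8664.9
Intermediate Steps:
m(k) = -282
r(L, n) = (173 + L)*(L + n)
(-724987 - 1725118)/(m(R(-41)) + (r(480, 1299) + 1418301)/(-2024161 - 1355913)) = (-724987 - 1725118)/(-282 + ((480² + 173*480 + 173*1299 + 480*1299) + 1418301)/(-2024161 - 1355913)) = -2450105/(-282 + ((230400 + 83040 + 224727 + 623520) + 1418301)/(-3380074)) = -2450105/(-282 + (1161687 + 1418301)*(-1/3380074)) = -2450105/(-282 + 2579988*(-1/3380074)) = -2450105/(-282 - 1289994/1690037) = -2450105/(-477880428/1690037) = -2450105*(-1690037/477880428) = 4140768103885/477880428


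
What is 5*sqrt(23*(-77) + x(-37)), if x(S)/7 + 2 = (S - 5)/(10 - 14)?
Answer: 5*I*sqrt(6846)/2 ≈ 206.85*I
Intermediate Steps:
x(S) = -21/4 - 7*S/4 (x(S) = -14 + 7*((S - 5)/(10 - 14)) = -14 + 7*((-5 + S)/(-4)) = -14 + 7*((-5 + S)*(-1/4)) = -14 + 7*(5/4 - S/4) = -14 + (35/4 - 7*S/4) = -21/4 - 7*S/4)
5*sqrt(23*(-77) + x(-37)) = 5*sqrt(23*(-77) + (-21/4 - 7/4*(-37))) = 5*sqrt(-1771 + (-21/4 + 259/4)) = 5*sqrt(-1771 + 119/2) = 5*sqrt(-3423/2) = 5*(I*sqrt(6846)/2) = 5*I*sqrt(6846)/2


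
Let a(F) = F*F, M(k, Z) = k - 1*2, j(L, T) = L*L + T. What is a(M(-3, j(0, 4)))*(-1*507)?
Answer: -12675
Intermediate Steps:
j(L, T) = T + L² (j(L, T) = L² + T = T + L²)
M(k, Z) = -2 + k (M(k, Z) = k - 2 = -2 + k)
a(F) = F²
a(M(-3, j(0, 4)))*(-1*507) = (-2 - 3)²*(-1*507) = (-5)²*(-507) = 25*(-507) = -12675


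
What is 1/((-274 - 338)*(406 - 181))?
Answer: -1/137700 ≈ -7.2622e-6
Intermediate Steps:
1/((-274 - 338)*(406 - 181)) = 1/(-612*225) = 1/(-137700) = -1/137700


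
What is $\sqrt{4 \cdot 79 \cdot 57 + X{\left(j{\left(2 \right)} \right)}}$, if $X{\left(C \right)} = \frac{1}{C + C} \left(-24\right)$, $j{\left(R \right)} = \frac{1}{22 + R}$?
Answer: $2 \sqrt{4431} \approx 133.13$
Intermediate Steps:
$X{\left(C \right)} = - \frac{12}{C}$ ($X{\left(C \right)} = \frac{1}{2 C} \left(-24\right) = - \frac{12}{C}$)
$\sqrt{4 \cdot 79 \cdot 57 + X{\left(j{\left(2 \right)} \right)}} = \sqrt{4 \cdot 79 \cdot 57 - \frac{12}{\frac{1}{22 + 2}}} = \sqrt{316 \cdot 57 - \frac{12}{\frac{1}{24}}} = \sqrt{18012 - 12 \frac{1}{\frac{1}{24}}} = \sqrt{18012 - 288} = \sqrt{17724} = 2 \sqrt{4431}$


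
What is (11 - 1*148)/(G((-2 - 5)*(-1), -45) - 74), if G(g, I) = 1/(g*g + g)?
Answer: 7672/4143 ≈ 1.8518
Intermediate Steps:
G(g, I) = 1/(g + g²) (G(g, I) = 1/(g² + g) = 1/(g + g²))
(11 - 1*148)/(G((-2 - 5)*(-1), -45) - 74) = (11 - 1*148)/(1/((((-2 - 5)*(-1)))*(1 + (-2 - 5)*(-1))) - 74) = (11 - 148)/(1/(((-7*(-1)))*(1 - 7*(-1))) - 74) = -137/(1/(7*(1 + 7)) - 74) = -137/((⅐)/8 - 74) = -137/((⅐)*(⅛) - 74) = -137/(1/56 - 74) = -137/(-4143/56) = -137*(-56/4143) = 7672/4143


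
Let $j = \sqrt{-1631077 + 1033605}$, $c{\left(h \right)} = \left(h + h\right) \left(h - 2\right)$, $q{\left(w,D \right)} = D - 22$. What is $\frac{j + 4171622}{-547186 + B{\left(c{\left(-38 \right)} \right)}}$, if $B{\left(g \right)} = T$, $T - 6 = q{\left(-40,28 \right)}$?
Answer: $- \frac{2085811}{273587} - \frac{2 i \sqrt{37342}}{273587} \approx -7.6239 - 0.0014126 i$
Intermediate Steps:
$q{\left(w,D \right)} = -22 + D$ ($q{\left(w,D \right)} = D - 22 = -22 + D$)
$T = 12$ ($T = 6 + \left(-22 + 28\right) = 6 + 6 = 12$)
$c{\left(h \right)} = 2 h \left(-2 + h\right)$
$j = 4 i \sqrt{37342}$ ($j = \sqrt{-597472} = 4 i \sqrt{37342} \approx 772.96 i$)
$B{\left(g \right)} = 12$
$\frac{j + 4171622}{-547186 + B{\left(c{\left(-38 \right)} \right)}} = \frac{4 i \sqrt{37342} + 4171622}{-547186 + 12} = \frac{4171622 + 4 i \sqrt{37342}}{-547174} = \left(4171622 + 4 i \sqrt{37342}\right) \left(- \frac{1}{547174}\right) = - \frac{2085811}{273587} - \frac{2 i \sqrt{37342}}{273587}$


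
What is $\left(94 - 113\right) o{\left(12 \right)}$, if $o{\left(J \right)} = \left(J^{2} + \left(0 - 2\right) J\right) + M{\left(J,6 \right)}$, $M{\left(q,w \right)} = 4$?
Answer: $-2356$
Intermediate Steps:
$o{\left(J \right)} = 4 + J^{2} - 2 J$ ($o{\left(J \right)} = \left(J^{2} + \left(0 - 2\right) J\right) + 4 = \left(J^{2} - 2 J\right) + 4 = 4 + J^{2} - 2 J$)
$\left(94 - 113\right) o{\left(12 \right)} = \left(94 - 113\right) \left(4 + 12^{2} - 24\right) = - 19 \left(4 + 144 - 24\right) = \left(-19\right) 124 = -2356$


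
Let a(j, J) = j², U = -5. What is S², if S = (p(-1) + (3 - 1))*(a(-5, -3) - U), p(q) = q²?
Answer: 8100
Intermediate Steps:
S = 90 (S = ((-1)² + (3 - 1))*((-5)² - 1*(-5)) = (1 + 2)*(25 + 5) = 3*30 = 90)
S² = 90² = 8100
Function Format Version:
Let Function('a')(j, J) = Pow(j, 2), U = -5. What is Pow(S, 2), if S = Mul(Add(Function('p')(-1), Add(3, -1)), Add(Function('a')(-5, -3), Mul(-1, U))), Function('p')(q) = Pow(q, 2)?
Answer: 8100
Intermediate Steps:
S = 90 (S = Mul(Add(Pow(-1, 2), Add(3, -1)), Add(Pow(-5, 2), Mul(-1, -5))) = Mul(Add(1, 2), Add(25, 5)) = Mul(3, 30) = 90)
Pow(S, 2) = Pow(90, 2) = 8100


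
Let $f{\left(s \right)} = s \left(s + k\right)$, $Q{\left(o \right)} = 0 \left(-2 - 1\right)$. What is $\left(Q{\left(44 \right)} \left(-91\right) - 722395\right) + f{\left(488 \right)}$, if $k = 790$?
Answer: $-98731$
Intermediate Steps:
$Q{\left(o \right)} = 0$ ($Q{\left(o \right)} = 0 \left(-3\right) = 0$)
$f{\left(s \right)} = s \left(790 + s\right)$ ($f{\left(s \right)} = s \left(s + 790\right) = s \left(790 + s\right)$)
$\left(Q{\left(44 \right)} \left(-91\right) - 722395\right) + f{\left(488 \right)} = \left(0 \left(-91\right) - 722395\right) + 488 \left(790 + 488\right) = \left(0 - 722395\right) + 488 \cdot 1278 = -722395 + 623664 = -98731$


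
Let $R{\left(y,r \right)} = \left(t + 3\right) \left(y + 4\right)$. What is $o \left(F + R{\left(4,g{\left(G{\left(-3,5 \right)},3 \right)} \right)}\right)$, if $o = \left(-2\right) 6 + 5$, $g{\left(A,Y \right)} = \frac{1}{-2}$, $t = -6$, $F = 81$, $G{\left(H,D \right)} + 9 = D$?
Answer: $-399$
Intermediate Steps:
$G{\left(H,D \right)} = -9 + D$
$g{\left(A,Y \right)} = - \frac{1}{2}$
$R{\left(y,r \right)} = -12 - 3 y$ ($R{\left(y,r \right)} = \left(-6 + 3\right) \left(y + 4\right) = - 3 \left(4 + y\right) = -12 - 3 y$)
$o = -7$ ($o = -12 + 5 = -7$)
$o \left(F + R{\left(4,g{\left(G{\left(-3,5 \right)},3 \right)} \right)}\right) = - 7 \left(81 - 24\right) = \left(-7\right) 57 = -399$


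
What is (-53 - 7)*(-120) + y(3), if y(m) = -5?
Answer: 7195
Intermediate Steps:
(-53 - 7)*(-120) + y(3) = (-53 - 7)*(-120) - 5 = -60*(-120) - 5 = 7200 - 5 = 7195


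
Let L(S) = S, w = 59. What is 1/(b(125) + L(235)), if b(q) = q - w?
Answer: 1/301 ≈ 0.0033223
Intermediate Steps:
b(q) = -59 + q (b(q) = q - 1*59 = q - 59 = -59 + q)
1/(b(125) + L(235)) = 1/((-59 + 125) + 235) = 1/(66 + 235) = 1/301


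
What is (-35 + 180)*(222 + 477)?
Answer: 101355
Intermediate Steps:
(-35 + 180)*(222 + 477) = 145*699 = 101355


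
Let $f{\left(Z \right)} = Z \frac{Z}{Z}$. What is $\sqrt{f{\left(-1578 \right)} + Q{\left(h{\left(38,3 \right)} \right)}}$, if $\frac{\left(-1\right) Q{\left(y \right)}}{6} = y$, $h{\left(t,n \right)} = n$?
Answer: $2 i \sqrt{399} \approx 39.95 i$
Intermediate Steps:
$Q{\left(y \right)} = - 6 y$
$f{\left(Z \right)} = Z$ ($f{\left(Z \right)} = Z 1 = Z$)
$\sqrt{f{\left(-1578 \right)} + Q{\left(h{\left(38,3 \right)} \right)}} = \sqrt{-1578 - 18} = \sqrt{-1596} = 2 i \sqrt{399}$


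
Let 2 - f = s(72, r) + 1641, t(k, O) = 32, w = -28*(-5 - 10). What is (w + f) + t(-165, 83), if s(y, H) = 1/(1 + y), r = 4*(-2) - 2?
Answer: -86652/73 ≈ -1187.0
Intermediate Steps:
w = 420 (w = -28*(-15) = 420)
r = -10 (r = -8 - 2 = -10)
f = -119648/73 (f = 2 - (1/(1 + 72) + 1641) = 2 - (1/73 + 1641) = 2 - 1*119794/73 = 2 - 119794/73 = -119648/73 ≈ -1639.0)
(w + f) + t(-165, 83) = (420 - 119648/73) + 32 = -88988/73 + 32 = -86652/73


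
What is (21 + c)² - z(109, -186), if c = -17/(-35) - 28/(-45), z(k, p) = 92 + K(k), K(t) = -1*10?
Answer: 40360846/99225 ≈ 406.76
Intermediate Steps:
K(t) = -10
z(k, p) = 82 (z(k, p) = 92 - 10 = 82)
c = 349/315 (c = -17*(-1/35) - 28*(-1/45) = 17/35 + 28/45 = 349/315 ≈ 1.1079)
(21 + c)² - z(109, -186) = (21 + 349/315)² - 1*82 = (6964/315)² - 82 = 48497296/99225 - 82 = 40360846/99225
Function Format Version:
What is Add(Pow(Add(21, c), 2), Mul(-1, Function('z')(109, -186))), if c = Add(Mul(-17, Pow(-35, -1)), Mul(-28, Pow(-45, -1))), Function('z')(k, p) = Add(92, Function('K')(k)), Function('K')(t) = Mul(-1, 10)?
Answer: Rational(40360846, 99225) ≈ 406.76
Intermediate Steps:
Function('K')(t) = -10
Function('z')(k, p) = 82 (Function('z')(k, p) = Add(92, -10) = 82)
c = Rational(349, 315) (c = Add(Mul(-17, Rational(-1, 35)), Mul(-28, Rational(-1, 45))) = Add(Rational(17, 35), Rational(28, 45)) = Rational(349, 315) ≈ 1.1079)
Add(Pow(Add(21, c), 2), Mul(-1, Function('z')(109, -186))) = Add(Pow(Add(21, Rational(349, 315)), 2), Mul(-1, 82)) = Add(Pow(Rational(6964, 315), 2), -82) = Add(Rational(48497296, 99225), -82) = Rational(40360846, 99225)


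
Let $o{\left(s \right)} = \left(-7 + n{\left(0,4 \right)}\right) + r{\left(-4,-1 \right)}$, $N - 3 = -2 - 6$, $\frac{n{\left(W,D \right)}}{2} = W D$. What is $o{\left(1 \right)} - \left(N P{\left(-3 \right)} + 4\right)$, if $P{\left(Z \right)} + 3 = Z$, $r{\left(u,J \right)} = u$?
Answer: $-45$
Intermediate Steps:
$n{\left(W,D \right)} = 2 D W$ ($n{\left(W,D \right)} = 2 W D = 2 D W$)
$N = -5$ ($N = 3 - 8 = -5$)
$P{\left(Z \right)} = -3 + Z$
$o{\left(s \right)} = -11$ ($o{\left(s \right)} = \left(-7 + 2 \cdot 4 \cdot 0\right) - 4 = \left(-7 + 0\right) - 4 = -7 - 4 = -11$)
$o{\left(1 \right)} - \left(N P{\left(-3 \right)} + 4\right) = -11 - \left(- 5 \left(-3 - 3\right) + 4\right) = -11 - \left(\left(-5\right) \left(-6\right) + 4\right) = -11 - \left(30 + 4\right) = -11 - 34 = -45$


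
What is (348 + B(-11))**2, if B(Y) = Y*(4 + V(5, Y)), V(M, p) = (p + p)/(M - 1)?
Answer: 531441/4 ≈ 1.3286e+5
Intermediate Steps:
V(M, p) = 2*p/(-1 + M) (V(M, p) = (2*p)/(-1 + M) = 2*p/(-1 + M))
B(Y) = Y*(4 + Y/2) (B(Y) = Y*(4 + 2*Y/(-1 + 5)) = Y*(4 + 2*Y/4) = Y*(4 + 2*Y*(1/4)) = Y*(4 + Y/2))
(348 + B(-11))**2 = (348 + (1/2)*(-11)*(8 - 11))**2 = (348 + (1/2)*(-11)*(-3))**2 = (348 + 33/2)**2 = (729/2)**2 = 531441/4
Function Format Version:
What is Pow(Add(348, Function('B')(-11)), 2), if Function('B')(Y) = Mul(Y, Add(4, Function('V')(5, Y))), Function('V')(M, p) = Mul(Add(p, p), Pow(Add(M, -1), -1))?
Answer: Rational(531441, 4) ≈ 1.3286e+5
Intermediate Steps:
Function('V')(M, p) = Mul(2, p, Pow(Add(-1, M), -1)) (Function('V')(M, p) = Mul(Mul(2, p), Pow(Add(-1, M), -1)) = Mul(2, p, Pow(Add(-1, M), -1)))
Function('B')(Y) = Mul(Y, Add(4, Mul(Rational(1, 2), Y))) (Function('B')(Y) = Mul(Y, Add(4, Mul(2, Y, Pow(Add(-1, 5), -1)))) = Mul(Y, Add(4, Mul(2, Y, Pow(4, -1)))) = Mul(Y, Add(4, Mul(2, Y, Rational(1, 4)))) = Mul(Y, Add(4, Mul(Rational(1, 2), Y))))
Pow(Add(348, Function('B')(-11)), 2) = Pow(Add(348, Mul(Rational(1, 2), -11, Add(8, -11))), 2) = Pow(Add(348, Mul(Rational(1, 2), -11, -3)), 2) = Pow(Add(348, Rational(33, 2)), 2) = Pow(Rational(729, 2), 2) = Rational(531441, 4)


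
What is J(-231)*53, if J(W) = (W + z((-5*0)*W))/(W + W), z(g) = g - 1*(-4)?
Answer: 12031/462 ≈ 26.041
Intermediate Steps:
z(g) = 4 + g (z(g) = g + 4 = 4 + g)
J(W) = (4 + W)/(2*W) (J(W) = (W + (4 + (-5*0)*W))/(W + W) = (W + (4 + 0*W))/((2*W)) = (W + (4 + 0))*(1/(2*W)) = (W + 4)*(1/(2*W)) = (4 + W)*(1/(2*W)) = (4 + W)/(2*W))
J(-231)*53 = ((½)*(4 - 231)/(-231))*53 = ((½)*(-1/231)*(-227))*53 = (227/462)*53 = 12031/462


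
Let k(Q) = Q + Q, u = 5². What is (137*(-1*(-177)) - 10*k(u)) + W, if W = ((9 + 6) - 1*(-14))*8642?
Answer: 274367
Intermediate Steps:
u = 25
k(Q) = 2*Q
W = 250618 (W = (15 + 14)*8642 = 29*8642 = 250618)
(137*(-1*(-177)) - 10*k(u)) + W = (137*(-1*(-177)) - 20*25) + 250618 = (137*177 - 10*50) + 250618 = (24249 - 500) + 250618 = 23749 + 250618 = 274367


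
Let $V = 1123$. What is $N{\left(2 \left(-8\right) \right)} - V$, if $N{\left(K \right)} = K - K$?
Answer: $-1123$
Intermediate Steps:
$N{\left(K \right)} = 0$
$N{\left(2 \left(-8\right) \right)} - V = 0 - 1123 = -1123$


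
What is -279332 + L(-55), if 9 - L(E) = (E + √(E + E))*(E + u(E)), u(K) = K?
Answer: -285373 + 110*I*√110 ≈ -2.8537e+5 + 1153.7*I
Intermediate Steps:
L(E) = 9 - 2*E*(E + √2*√E) (L(E) = 9 - (E + √(E + E))*(E + E) = 9 - (E + √(2*E))*2*E = 9 - (E + √2*√E)*2*E = 9 - 2*E*(E + √2*√E))
-279332 + L(-55) = -279332 + (9 - 2*(-55)² - 2*√2*(-55)^(3/2)) = -279332 + (9 - 2*3025 - 2*√2*(-55*I*√55)) = -279332 + (9 - 6050 + 110*I*√110) = -279332 + (-6041 + 110*I*√110) = -285373 + 110*I*√110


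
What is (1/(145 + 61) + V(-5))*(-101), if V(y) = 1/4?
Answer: -10605/412 ≈ -25.740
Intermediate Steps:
V(y) = ¼
(1/(145 + 61) + V(-5))*(-101) = (1/(145 + 61) + ¼)*(-101) = (1/206 + ¼)*(-101) = (105/412)*(-101) = -10605/412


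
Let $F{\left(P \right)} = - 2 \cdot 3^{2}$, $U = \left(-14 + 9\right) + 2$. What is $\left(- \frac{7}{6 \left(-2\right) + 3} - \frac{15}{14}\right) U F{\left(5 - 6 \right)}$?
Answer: $- \frac{111}{7} \approx -15.857$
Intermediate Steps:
$U = -3$ ($U = -5 + 2 = -3$)
$F{\left(P \right)} = -18$ ($F{\left(P \right)} = \left(-2\right) 9 = -18$)
$\left(- \frac{7}{6 \left(-2\right) + 3} - \frac{15}{14}\right) U F{\left(5 - 6 \right)} = \left(- \frac{7}{6 \left(-2\right) + 3} - \frac{15}{14}\right) \left(-3\right) \left(-18\right) = \left(- \frac{7}{-12 + 3} - \frac{15}{14}\right) \left(-3\right) \left(-18\right) = \left(- \frac{7}{-9} - \frac{15}{14}\right) \left(-3\right) \left(-18\right) = \left(\left(-7\right) \left(- \frac{1}{9}\right) - \frac{15}{14}\right) \left(-3\right) \left(-18\right) = \left(\frac{7}{9} - \frac{15}{14}\right) \left(-3\right) \left(-18\right) = \left(- \frac{37}{126}\right) \left(-3\right) \left(-18\right) = \frac{37}{42} \left(-18\right) = - \frac{111}{7}$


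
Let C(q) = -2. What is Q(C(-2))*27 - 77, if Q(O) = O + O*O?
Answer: -23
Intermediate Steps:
Q(O) = O + O²
Q(C(-2))*27 - 77 = -2*(1 - 2)*27 - 77 = -2*(-1)*27 - 77 = 2*27 - 77 = 54 - 77 = -23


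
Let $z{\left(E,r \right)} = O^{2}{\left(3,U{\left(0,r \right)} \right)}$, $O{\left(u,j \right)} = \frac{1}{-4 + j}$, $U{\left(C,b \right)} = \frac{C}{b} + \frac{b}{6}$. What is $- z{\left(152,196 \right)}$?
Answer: $- \frac{9}{7396} \approx -0.0012169$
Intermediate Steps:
$U{\left(C,b \right)} = \frac{b}{6} + \frac{C}{b}$ ($U{\left(C,b \right)} = \frac{C}{b} + b \frac{1}{6} = \frac{C}{b} + \frac{b}{6} = \frac{b}{6} + \frac{C}{b}$)
$z{\left(E,r \right)} = \frac{1}{\left(-4 + \frac{r}{6}\right)^{2}}$ ($z{\left(E,r \right)} = \left(\frac{1}{-4 + \left(\frac{r}{6} + \frac{0}{r}\right)}\right)^{2} = \left(\frac{1}{-4 + \left(\frac{r}{6} + 0\right)}\right)^{2} = \left(\frac{1}{-4 + \frac{r}{6}}\right)^{2} = \frac{1}{\left(-4 + \frac{r}{6}\right)^{2}}$)
$- z{\left(152,196 \right)} = - \frac{36}{\left(-24 + 196\right)^{2}} = - \frac{36}{29584} = \left(-1\right) \frac{9}{7396} = - \frac{9}{7396}$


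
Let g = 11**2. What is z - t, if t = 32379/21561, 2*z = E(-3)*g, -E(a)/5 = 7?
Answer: -30458531/14374 ≈ -2119.0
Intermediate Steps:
E(a) = -35 (E(a) = -5*7 = -35)
g = 121
z = -4235/2 (z = (-35*121)/2 = (1/2)*(-4235) = -4235/2 ≈ -2117.5)
t = 10793/7187 (t = 32379*(1/21561) = 10793/7187 ≈ 1.5017)
z - t = -4235/2 - 1*10793/7187 = -4235/2 - 10793/7187 = -30458531/14374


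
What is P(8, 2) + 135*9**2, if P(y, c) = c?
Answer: 10937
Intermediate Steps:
P(8, 2) + 135*9**2 = 2 + 135*9**2 = 2 + 135*81 = 2 + 10935 = 10937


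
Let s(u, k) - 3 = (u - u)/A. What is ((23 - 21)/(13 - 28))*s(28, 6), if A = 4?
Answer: -⅖ ≈ -0.40000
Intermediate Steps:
s(u, k) = 3 (s(u, k) = 3 + (u - u)/4 = 3 + 0*(¼) = 3 + 0 = 3)
((23 - 21)/(13 - 28))*s(28, 6) = ((23 - 21)/(13 - 28))*3 = (2/(-15))*3 = (2*(-1/15))*3 = -2/15*3 = -⅖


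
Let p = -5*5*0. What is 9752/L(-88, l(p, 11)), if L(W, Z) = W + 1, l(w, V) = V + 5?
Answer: -9752/87 ≈ -112.09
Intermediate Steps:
p = 0 (p = -25*0 = 0)
l(w, V) = 5 + V
L(W, Z) = 1 + W
9752/L(-88, l(p, 11)) = 9752/(1 - 88) = 9752/(-87) = 9752*(-1/87) = -9752/87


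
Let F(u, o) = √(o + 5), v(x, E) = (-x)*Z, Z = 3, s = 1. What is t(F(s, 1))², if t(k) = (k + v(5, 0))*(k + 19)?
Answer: 77937 - 2232*√6 ≈ 72470.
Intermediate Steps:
v(x, E) = -3*x (v(x, E) = -x*3 = -3*x)
F(u, o) = √(5 + o)
t(k) = (-15 + k)*(19 + k) (t(k) = (k - 3*5)*(k + 19) = (k - 15)*(19 + k) = (-15 + k)*(19 + k))
t(F(s, 1))² = (-285 + (√(5 + 1))² + 4*√(5 + 1))² = (-285 + (√6)² + 4*√6)² = (-285 + 6 + 4*√6)² = (-279 + 4*√6)²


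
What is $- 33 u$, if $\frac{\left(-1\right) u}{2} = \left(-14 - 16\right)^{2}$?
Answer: $59400$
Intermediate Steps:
$u = -1800$ ($u = - 2 \left(-14 - 16\right)^{2} = - 2 \left(-30\right)^{2} = \left(-2\right) 900 = -1800$)
$- 33 u = \left(-33\right) \left(-1800\right) = 59400$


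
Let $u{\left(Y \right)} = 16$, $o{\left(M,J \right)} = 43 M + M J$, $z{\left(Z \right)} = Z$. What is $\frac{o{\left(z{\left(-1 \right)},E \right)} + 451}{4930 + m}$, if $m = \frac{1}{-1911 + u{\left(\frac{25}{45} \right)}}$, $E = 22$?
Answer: $\frac{731470}{9342349} \approx 0.078296$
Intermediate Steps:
$o{\left(M,J \right)} = 43 M + J M$
$m = - \frac{1}{1895}$ ($m = \frac{1}{-1911 + 16} = \frac{1}{-1895} = - \frac{1}{1895} \approx -0.0005277$)
$\frac{o{\left(z{\left(-1 \right)},E \right)} + 451}{4930 + m} = \frac{- (43 + 22) + 451}{4930 - \frac{1}{1895}} = \frac{\left(-1\right) 65 + 451}{\frac{9342349}{1895}} = \left(-65 + 451\right) \frac{1895}{9342349} = 386 \cdot \frac{1895}{9342349} = \frac{731470}{9342349}$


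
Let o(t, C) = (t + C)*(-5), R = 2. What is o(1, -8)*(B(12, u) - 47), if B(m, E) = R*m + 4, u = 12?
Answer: -665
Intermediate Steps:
o(t, C) = -5*C - 5*t (o(t, C) = (C + t)*(-5) = -5*C - 5*t)
B(m, E) = 4 + 2*m (B(m, E) = 2*m + 4 = 4 + 2*m)
o(1, -8)*(B(12, u) - 47) = (-5*(-8) - 5*1)*((4 + 2*12) - 47) = (40 - 5)*((4 + 24) - 47) = 35*(28 - 47) = 35*(-19) = -665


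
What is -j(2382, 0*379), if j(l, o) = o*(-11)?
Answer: 0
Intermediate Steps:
j(l, o) = -11*o
-j(2382, 0*379) = -(-11)*0*379 = -(-11)*0 = -1*0 = 0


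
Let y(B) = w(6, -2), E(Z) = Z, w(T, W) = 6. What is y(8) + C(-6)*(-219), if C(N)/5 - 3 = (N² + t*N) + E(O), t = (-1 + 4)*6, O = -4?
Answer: 79941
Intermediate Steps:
t = 18 (t = 3*6 = 18)
y(B) = 6
C(N) = -5 + 5*N² + 90*N (C(N) = 15 + 5*((N² + 18*N) - 4) = 15 + 5*(-4 + N² + 18*N) = 15 + (-20 + 5*N² + 90*N) = -5 + 5*N² + 90*N)
y(8) + C(-6)*(-219) = 6 + (-5 + 5*(-6)² + 90*(-6))*(-219) = 6 + (-5 + 5*36 - 540)*(-219) = 6 + (-5 + 180 - 540)*(-219) = 6 - 365*(-219) = 6 + 79935 = 79941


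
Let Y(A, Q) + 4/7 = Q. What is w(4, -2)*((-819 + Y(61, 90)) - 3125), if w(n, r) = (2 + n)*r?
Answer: 323784/7 ≈ 46255.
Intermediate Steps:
Y(A, Q) = -4/7 + Q
w(n, r) = r*(2 + n)
w(4, -2)*((-819 + Y(61, 90)) - 3125) = (-2*(2 + 4))*((-819 + (-4/7 + 90)) - 3125) = (-2*6)*((-819 + 626/7) - 3125) = -12*(-5107/7 - 3125) = -12*(-26982/7) = 323784/7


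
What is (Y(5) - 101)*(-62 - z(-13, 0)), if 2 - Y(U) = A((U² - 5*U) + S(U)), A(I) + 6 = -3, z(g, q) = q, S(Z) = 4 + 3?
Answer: 5580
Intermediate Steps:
S(Z) = 7
A(I) = -9 (A(I) = -6 - 3 = -9)
Y(U) = 11 (Y(U) = 2 - 1*(-9) = 2 + 9 = 11)
(Y(5) - 101)*(-62 - z(-13, 0)) = (11 - 101)*(-62 - 1*0) = -90*(-62 + 0) = -90*(-62) = 5580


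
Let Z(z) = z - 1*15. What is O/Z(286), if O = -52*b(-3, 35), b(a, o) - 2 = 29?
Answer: -1612/271 ≈ -5.9483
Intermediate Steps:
Z(z) = -15 + z (Z(z) = z - 15 = -15 + z)
b(a, o) = 31 (b(a, o) = 2 + 29 = 31)
O = -1612 (O = -52*31 = -1612)
O/Z(286) = -1612/(-15 + 286) = -1612/271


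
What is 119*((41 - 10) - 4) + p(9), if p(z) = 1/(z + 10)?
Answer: 61048/19 ≈ 3213.1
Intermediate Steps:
p(z) = 1/(10 + z)
119*((41 - 10) - 4) + p(9) = 119*((41 - 10) - 4) + 1/(10 + 9) = 119*(31 - 4) + 1/19 = 119*27 + 1/19 = 3213 + 1/19 = 61048/19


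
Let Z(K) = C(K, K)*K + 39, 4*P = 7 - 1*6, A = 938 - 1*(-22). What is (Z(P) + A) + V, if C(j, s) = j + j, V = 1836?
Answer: 22681/8 ≈ 2835.1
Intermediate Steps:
A = 960 (A = 938 + 22 = 960)
C(j, s) = 2*j
P = ¼ (P = (7 - 1*6)/4 = (7 - 6)/4 = (¼)*1 = ¼ ≈ 0.25000)
Z(K) = 39 + 2*K² (Z(K) = (2*K)*K + 39 = 2*K² + 39 = 39 + 2*K²)
(Z(P) + A) + V = ((39 + 2*(¼)²) + 960) + 1836 = ((39 + 2*(1/16)) + 960) + 1836 = ((39 + ⅛) + 960) + 1836 = (313/8 + 960) + 1836 = 7993/8 + 1836 = 22681/8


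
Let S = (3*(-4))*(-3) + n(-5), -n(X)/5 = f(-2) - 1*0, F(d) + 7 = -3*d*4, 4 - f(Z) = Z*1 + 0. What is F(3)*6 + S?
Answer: -252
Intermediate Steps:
f(Z) = 4 - Z (f(Z) = 4 - (Z*1 + 0) = 4 - (Z + 0) = 4 - Z)
F(d) = -7 - 12*d (F(d) = -7 - 3*d*4 = -7 - 12*d)
n(X) = -30 (n(X) = -5*((4 - 1*(-2)) - 1*0) = -5*((4 + 2) + 0) = -5*(6 + 0) = -5*6 = -30)
S = 6 (S = (3*(-4))*(-3) - 30 = -12*(-3) - 30 = 36 - 30 = 6)
F(3)*6 + S = (-7 - 12*3)*6 + 6 = (-7 - 36)*6 + 6 = -43*6 + 6 = -258 + 6 = -252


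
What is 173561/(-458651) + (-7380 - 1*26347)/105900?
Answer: -33849032177/48571140900 ≈ -0.69690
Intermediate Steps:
173561/(-458651) + (-7380 - 1*26347)/105900 = 173561*(-1/458651) + (-7380 - 26347)*(1/105900) = -173561/458651 - 33727*1/105900 = -173561/458651 - 33727/105900 = -33849032177/48571140900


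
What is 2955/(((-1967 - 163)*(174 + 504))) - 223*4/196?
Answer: -21479201/4717524 ≈ -4.5531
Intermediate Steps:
2955/(((-1967 - 163)*(174 + 504))) - 223*4/196 = 2955/((-2130*678)) - 892*1/196 = 2955/(-1444140) - 223/49 = 2955*(-1/1444140) - 223/49 = -197/96276 - 223/49 = -21479201/4717524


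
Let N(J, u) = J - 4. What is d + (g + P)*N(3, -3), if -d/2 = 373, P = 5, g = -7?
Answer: -744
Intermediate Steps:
d = -746 (d = -2*373 = -746)
N(J, u) = -4 + J
d + (g + P)*N(3, -3) = -746 + (-7 + 5)*(-4 + 3) = -746 - 2*(-1) = -746 + 2 = -744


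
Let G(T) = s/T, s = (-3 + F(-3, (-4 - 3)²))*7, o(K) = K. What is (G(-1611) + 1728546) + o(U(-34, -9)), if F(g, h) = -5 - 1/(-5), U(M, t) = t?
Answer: 4641121936/2685 ≈ 1.7285e+6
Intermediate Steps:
F(g, h) = -24/5 (F(g, h) = -5 - 1*(-⅕) = -5 + ⅕ = -24/5)
s = -273/5 (s = (-3 - 24/5)*7 = -39/5*7 = -273/5 ≈ -54.600)
G(T) = -273/(5*T)
(G(-1611) + 1728546) + o(U(-34, -9)) = (-273/5/(-1611) + 1728546) - 9 = (-273/5*(-1/1611) + 1728546) - 9 = (91/2685 + 1728546) - 9 = 4641146101/2685 - 9 = 4641121936/2685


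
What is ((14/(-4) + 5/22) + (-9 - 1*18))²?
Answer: 110889/121 ≈ 916.44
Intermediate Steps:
((14/(-4) + 5/22) + (-9 - 1*18))² = ((14*(-¼) + 5*(1/22)) + (-9 - 18))² = ((-7/2 + 5/22) - 27)² = (-36/11 - 27)² = (-333/11)² = 110889/121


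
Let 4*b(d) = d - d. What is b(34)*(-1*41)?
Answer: 0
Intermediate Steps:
b(d) = 0 (b(d) = (d - d)/4 = (¼)*0 = 0)
b(34)*(-1*41) = 0*(-1*41) = 0*(-41) = 0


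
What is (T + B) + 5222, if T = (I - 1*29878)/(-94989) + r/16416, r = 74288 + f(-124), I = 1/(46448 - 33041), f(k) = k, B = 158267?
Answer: 94944790730393279/580723990488 ≈ 1.6349e+5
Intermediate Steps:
I = 1/13407 ≈ 7.4588e-5
r = 74164 (r = 74288 - 124 = 74164)
T = 2806249500647/580723990488 (T = (1/13407 - 1*29878)/(-94989) + 74164/16416 = (1/13407 - 29878)*(-1/94989) + 74164*(1/16416) = -400574345/13407*(-1/94989) + 18541/4104 = 400574345/1273517523 + 18541/4104 = 2806249500647/580723990488 ≈ 4.8323)
(T + B) + 5222 = (2806249500647/580723990488 + 158267) + 5222 = 91912250052064943/580723990488 + 5222 = 94944790730393279/580723990488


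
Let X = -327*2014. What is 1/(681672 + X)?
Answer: 1/23094 ≈ 4.3301e-5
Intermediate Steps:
X = -658578
1/(681672 + X) = 1/(681672 - 658578) = 1/23094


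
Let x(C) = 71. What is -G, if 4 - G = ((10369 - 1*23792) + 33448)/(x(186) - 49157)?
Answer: -24041/5454 ≈ -4.4080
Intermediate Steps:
G = 24041/5454 (G = 4 - ((10369 - 1*23792) + 33448)/(71 - 49157) = 4 - ((10369 - 23792) + 33448)/(-49086) = 4 - (-13423 + 33448)*(-1)/49086 = 4 - 20025*(-1)/49086 = 4 - 1*(-2225/5454) = 4 + 2225/5454 = 24041/5454 ≈ 4.4080)
-G = -1*24041/5454 = -24041/5454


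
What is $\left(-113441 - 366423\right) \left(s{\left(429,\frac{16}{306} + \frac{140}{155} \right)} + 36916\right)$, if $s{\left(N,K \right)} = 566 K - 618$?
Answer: $- \frac{83844969672464}{4743} \approx -1.7678 \cdot 10^{10}$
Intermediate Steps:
$s{\left(N,K \right)} = -618 + 566 K$
$\left(-113441 - 366423\right) \left(s{\left(429,\frac{16}{306} + \frac{140}{155} \right)} + 36916\right) = \left(-113441 - 366423\right) \left(\left(-618 + 566 \left(\frac{16}{306} + \frac{140}{155}\right)\right) + 36916\right) = - 479864 \left(\left(-618 + 566 \left(16 \cdot \frac{1}{306} + 140 \cdot \frac{1}{155}\right)\right) + 36916\right) = - 479864 \left(\left(-618 + 566 \left(\frac{8}{153} + \frac{28}{31}\right)\right) + 36916\right) = - 479864 \left(\left(-618 + 566 \cdot \frac{4532}{4743}\right) + 36916\right) = - 479864 \left(\left(-618 + \frac{2565112}{4743}\right) + 36916\right) = - 479864 \left(- \frac{366062}{4743} + 36916\right) = \left(-479864\right) \frac{174726526}{4743} = - \frac{83844969672464}{4743}$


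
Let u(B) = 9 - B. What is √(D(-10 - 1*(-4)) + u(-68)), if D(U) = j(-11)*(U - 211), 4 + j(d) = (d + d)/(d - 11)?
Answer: 2*√182 ≈ 26.981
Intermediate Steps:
j(d) = -4 + 2*d/(-11 + d) (j(d) = -4 + (d + d)/(d - 11) = -4 + (2*d)/(-11 + d) = -4 + 2*d/(-11 + d))
D(U) = 633 - 3*U (D(U) = (2*(22 - 1*(-11))/(-11 - 11))*(U - 211) = (2*(22 + 11)/(-22))*(-211 + U) = (2*(-1/22)*33)*(-211 + U) = -3*(-211 + U) = 633 - 3*U)
√(D(-10 - 1*(-4)) + u(-68)) = √((633 - 3*(-10 - 1*(-4))) + (9 - 1*(-68))) = √((633 - 3*(-10 + 4)) + (9 + 68)) = √((633 - 3*(-6)) + 77) = √((633 + 18) + 77) = √(651 + 77) = √728 = 2*√182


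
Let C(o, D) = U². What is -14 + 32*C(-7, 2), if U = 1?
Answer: 18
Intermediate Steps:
C(o, D) = 1 (C(o, D) = 1² = 1)
-14 + 32*C(-7, 2) = -14 + 32*1 = -14 + 32 = 18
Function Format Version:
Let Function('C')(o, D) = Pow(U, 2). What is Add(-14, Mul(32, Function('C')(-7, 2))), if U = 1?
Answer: 18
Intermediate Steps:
Function('C')(o, D) = 1 (Function('C')(o, D) = Pow(1, 2) = 1)
Add(-14, Mul(32, Function('C')(-7, 2))) = Add(-14, Mul(32, 1)) = Add(-14, 32) = 18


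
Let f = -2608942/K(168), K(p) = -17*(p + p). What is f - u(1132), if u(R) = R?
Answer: -275503/408 ≈ -675.25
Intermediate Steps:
K(p) = -34*p
f = 186353/408 (f = -2608942/((-34*168)) = -2608942/(-5712) = -2608942*(-1/5712) = 186353/408 ≈ 456.75)
f - u(1132) = 186353/408 - 1*1132 = 186353/408 - 1132 = -275503/408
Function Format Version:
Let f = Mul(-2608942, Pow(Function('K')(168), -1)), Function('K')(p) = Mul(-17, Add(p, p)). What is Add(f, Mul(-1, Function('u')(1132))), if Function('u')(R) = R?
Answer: Rational(-275503, 408) ≈ -675.25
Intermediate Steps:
Function('K')(p) = Mul(-34, p) (Function('K')(p) = Mul(-17, Mul(2, p)) = Mul(-34, p))
f = Rational(186353, 408) (f = Mul(-2608942, Pow(Mul(-34, 168), -1)) = Mul(-2608942, Pow(-5712, -1)) = Mul(-2608942, Rational(-1, 5712)) = Rational(186353, 408) ≈ 456.75)
Add(f, Mul(-1, Function('u')(1132))) = Add(Rational(186353, 408), Mul(-1, 1132)) = Add(Rational(186353, 408), -1132) = Rational(-275503, 408)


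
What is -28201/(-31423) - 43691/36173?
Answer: -352787520/1136664179 ≈ -0.31037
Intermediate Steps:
-28201/(-31423) - 43691/36173 = -28201*(-1/31423) - 43691*1/36173 = 28201/31423 - 43691/36173 = -352787520/1136664179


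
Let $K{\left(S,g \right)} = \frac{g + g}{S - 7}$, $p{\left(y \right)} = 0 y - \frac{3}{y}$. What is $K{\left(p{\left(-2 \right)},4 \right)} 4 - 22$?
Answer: $- \frac{306}{11} \approx -27.818$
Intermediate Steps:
$p{\left(y \right)} = - \frac{3}{y}$ ($p{\left(y \right)} = 0 - \frac{3}{y} = - \frac{3}{y}$)
$K{\left(S,g \right)} = \frac{2 g}{-7 + S}$
$K{\left(p{\left(-2 \right)},4 \right)} 4 - 22 = 2 \cdot 4 \frac{1}{-7 - \frac{3}{-2}} \cdot 4 - 22 = 2 \cdot 4 \frac{1}{-7 - - \frac{3}{2}} \cdot 4 - 22 = 2 \cdot 4 \frac{1}{-7 + \frac{3}{2}} \cdot 4 - 22 = 2 \cdot 4 \frac{1}{- \frac{11}{2}} \cdot 4 - 22 = 2 \cdot 4 \left(- \frac{2}{11}\right) 4 - 22 = \left(- \frac{16}{11}\right) 4 - 22 = - \frac{64}{11} - 22 = - \frac{306}{11}$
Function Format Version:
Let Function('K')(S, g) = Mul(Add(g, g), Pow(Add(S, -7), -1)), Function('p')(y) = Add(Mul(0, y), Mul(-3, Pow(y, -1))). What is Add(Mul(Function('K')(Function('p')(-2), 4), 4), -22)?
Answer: Rational(-306, 11) ≈ -27.818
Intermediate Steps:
Function('p')(y) = Mul(-3, Pow(y, -1)) (Function('p')(y) = Add(0, Mul(-3, Pow(y, -1))) = Mul(-3, Pow(y, -1)))
Function('K')(S, g) = Mul(2, g, Pow(Add(-7, S), -1)) (Function('K')(S, g) = Mul(Mul(2, g), Pow(Add(-7, S), -1)) = Mul(2, g, Pow(Add(-7, S), -1)))
Add(Mul(Function('K')(Function('p')(-2), 4), 4), -22) = Add(Mul(Mul(2, 4, Pow(Add(-7, Mul(-3, Pow(-2, -1))), -1)), 4), -22) = Add(Mul(Mul(2, 4, Pow(Add(-7, Mul(-3, Rational(-1, 2))), -1)), 4), -22) = Add(Mul(Mul(2, 4, Pow(Add(-7, Rational(3, 2)), -1)), 4), -22) = Add(Mul(Mul(2, 4, Pow(Rational(-11, 2), -1)), 4), -22) = Add(Mul(Mul(2, 4, Rational(-2, 11)), 4), -22) = Add(Mul(Rational(-16, 11), 4), -22) = Add(Rational(-64, 11), -22) = Rational(-306, 11)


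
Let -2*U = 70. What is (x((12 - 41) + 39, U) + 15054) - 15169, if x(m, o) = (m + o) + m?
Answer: -130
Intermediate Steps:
U = -35 (U = -1/2*70 = -35)
x(m, o) = o + 2*m
(x((12 - 41) + 39, U) + 15054) - 15169 = ((-35 + 2*((12 - 41) + 39)) + 15054) - 15169 = ((-35 + 2*(-29 + 39)) + 15054) - 15169 = ((-35 + 2*10) + 15054) - 15169 = ((-35 + 20) + 15054) - 15169 = (-15 + 15054) - 15169 = 15039 - 15169 = -130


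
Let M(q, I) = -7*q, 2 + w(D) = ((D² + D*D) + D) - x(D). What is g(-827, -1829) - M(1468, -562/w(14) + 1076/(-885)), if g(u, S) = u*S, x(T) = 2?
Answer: 1522859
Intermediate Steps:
g(u, S) = S*u
w(D) = -4 + D + 2*D² (w(D) = -2 + (((D² + D*D) + D) - 1*2) = -2 + (((D² + D²) + D) - 2) = -2 + ((2*D² + D) - 2) = -2 + ((D + 2*D²) - 2) = -2 + (-2 + D + 2*D²) = -4 + D + 2*D²)
g(-827, -1829) - M(1468, -562/w(14) + 1076/(-885)) = -1829*(-827) - (-7)*1468 = 1512583 - 1*(-10276) = 1512583 + 10276 = 1522859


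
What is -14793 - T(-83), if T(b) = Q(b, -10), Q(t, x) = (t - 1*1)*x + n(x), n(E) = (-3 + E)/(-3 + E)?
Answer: -15634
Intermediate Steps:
n(E) = 1
Q(t, x) = 1 + x*(-1 + t) (Q(t, x) = (t - 1*1)*x + 1 = (t - 1)*x + 1 = (-1 + t)*x + 1 = x*(-1 + t) + 1 = 1 + x*(-1 + t))
T(b) = 11 - 10*b (T(b) = 1 - 1*(-10) + b*(-10) = 1 + 10 - 10*b = 11 - 10*b)
-14793 - T(-83) = -14793 - (11 - 10*(-83)) = -14793 - (11 + 830) = -14793 - 1*841 = -14793 - 841 = -15634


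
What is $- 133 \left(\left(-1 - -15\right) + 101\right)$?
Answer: $-15295$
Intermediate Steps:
$- 133 \left(\left(-1 - -15\right) + 101\right) = - 133 \left(\left(-1 + 15\right) + 101\right) = - 133 \left(14 + 101\right) = \left(-133\right) 115 = -15295$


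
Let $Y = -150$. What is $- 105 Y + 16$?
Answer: $15766$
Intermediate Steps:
$- 105 Y + 16 = \left(-105\right) \left(-150\right) + 16 = 15750 + 16 = 15766$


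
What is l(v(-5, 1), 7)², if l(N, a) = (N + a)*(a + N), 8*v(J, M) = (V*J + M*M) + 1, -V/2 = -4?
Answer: 6561/256 ≈ 25.629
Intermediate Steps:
V = 8 (V = -2*(-4) = 8)
v(J, M) = ⅛ + J + M²/8 (v(J, M) = ((8*J + M*M) + 1)/8 = ((8*J + M²) + 1)/8 = ((M² + 8*J) + 1)/8 = (1 + M² + 8*J)/8 = ⅛ + J + M²/8)
l(N, a) = (N + a)² (l(N, a) = (N + a)*(N + a) = (N + a)²)
l(v(-5, 1), 7)² = (((⅛ - 5 + (⅛)*1²) + 7)²)² = (((⅛ - 5 + (⅛)*1) + 7)²)² = (((⅛ - 5 + ⅛) + 7)²)² = ((-19/4 + 7)²)² = ((9/4)²)² = (81/16)² = 6561/256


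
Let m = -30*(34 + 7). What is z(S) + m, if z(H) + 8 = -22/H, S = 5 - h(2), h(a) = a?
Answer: -3736/3 ≈ -1245.3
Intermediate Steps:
S = 3 (S = 5 - 1*2 = 5 - 2 = 3)
z(H) = -8 - 22/H
m = -1230 (m = -30*41 = -1230)
z(S) + m = (-8 - 22/3) - 1230 = -46/3 - 1230 = -3736/3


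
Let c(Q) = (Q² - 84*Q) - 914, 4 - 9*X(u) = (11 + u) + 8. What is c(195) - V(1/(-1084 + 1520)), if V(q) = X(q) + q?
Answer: 20338744/981 ≈ 20733.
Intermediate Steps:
X(u) = -5/3 - u/9 (X(u) = 4/9 - ((11 + u) + 8)/9 = 4/9 - (19 + u)/9 = 4/9 + (-19/9 - u/9) = -5/3 - u/9)
c(Q) = -914 + Q² - 84*Q
V(q) = -5/3 + 8*q/9 (V(q) = (-5/3 - q/9) + q = -5/3 + 8*q/9)
c(195) - V(1/(-1084 + 1520)) = (-914 + 195² - 84*195) - (-5/3 + 8/(9*(-1084 + 1520))) = (-914 + 38025 - 16380) - (-5/3 + (8/9)/436) = 20731 - (-5/3 + (8/9)*(1/436)) = 20731 - (-5/3 + 2/981) = 20731 - 1*(-1633/981) = 20731 + 1633/981 = 20338744/981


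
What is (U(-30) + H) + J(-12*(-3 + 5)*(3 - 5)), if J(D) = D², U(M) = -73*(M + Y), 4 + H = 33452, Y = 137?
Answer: 27941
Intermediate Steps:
H = 33448 (H = -4 + 33452 = 33448)
U(M) = -10001 - 73*M (U(M) = -73*(M + 137) = -73*(137 + M) = -10001 - 73*M)
(U(-30) + H) + J(-12*(-3 + 5)*(3 - 5)) = ((-10001 - 73*(-30)) + 33448) + (-12*(-3 + 5)*(3 - 5))² = ((-10001 + 2190) + 33448) + (-24*(-2))² = (-7811 + 33448) + (-12*(-4))² = 25637 + 48² = 25637 + 2304 = 27941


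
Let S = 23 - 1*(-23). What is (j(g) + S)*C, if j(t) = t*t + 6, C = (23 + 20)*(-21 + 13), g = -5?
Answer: -26488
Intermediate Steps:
C = -344 (C = 43*(-8) = -344)
S = 46 (S = 23 + 23 = 46)
j(t) = 6 + t**2 (j(t) = t**2 + 6 = 6 + t**2)
(j(g) + S)*C = ((6 + (-5)**2) + 46)*(-344) = ((6 + 25) + 46)*(-344) = (31 + 46)*(-344) = 77*(-344) = -26488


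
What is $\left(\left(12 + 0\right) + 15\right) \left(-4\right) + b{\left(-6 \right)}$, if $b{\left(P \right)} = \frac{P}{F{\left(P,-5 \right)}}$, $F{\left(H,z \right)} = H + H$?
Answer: $- \frac{215}{2} \approx -107.5$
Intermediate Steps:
$F{\left(H,z \right)} = 2 H$
$b{\left(P \right)} = \frac{1}{2}$ ($b{\left(P \right)} = \frac{P}{2 P} = P \frac{1}{2 P} = \frac{1}{2}$)
$\left(\left(12 + 0\right) + 15\right) \left(-4\right) + b{\left(-6 \right)} = \left(\left(12 + 0\right) + 15\right) \left(-4\right) + \frac{1}{2} = \left(12 + 15\right) \left(-4\right) + \frac{1}{2} = 27 \left(-4\right) + \frac{1}{2} = -108 + \frac{1}{2} = - \frac{215}{2}$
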